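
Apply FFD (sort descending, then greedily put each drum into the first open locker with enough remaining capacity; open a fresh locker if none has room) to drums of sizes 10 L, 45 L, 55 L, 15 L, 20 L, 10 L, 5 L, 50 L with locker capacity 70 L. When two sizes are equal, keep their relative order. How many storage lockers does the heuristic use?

Sorted descending: 55, 50, 45, 20, 15, 10, 10, 5.
  55 → locker 1 (new)  [load 55/70]
  50 → locker 2 (new)  [load 50/70]
  45 → locker 3 (new)  [load 45/70]
  20 → locker 2  [load 70/70]
  15 → locker 1  [load 70/70]
  10 → locker 3  [load 55/70]
  10 → locker 3  [load 65/70]
  5 → locker 3  [load 70/70]
3 storage lockers opened.

3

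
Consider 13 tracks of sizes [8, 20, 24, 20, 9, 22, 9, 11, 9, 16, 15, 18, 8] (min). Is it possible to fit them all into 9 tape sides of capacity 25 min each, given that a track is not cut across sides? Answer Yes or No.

A valid assignment using 9 tape sides:
  side 1: 24 = 24
  side 2: 22 = 22
  side 3: 20 = 20
  side 4: 20 = 20
  side 5: 18 = 18
  side 6: 16 + 9 = 25
  side 7: 15 + 9 = 24
  side 8: 11 + 9 = 20
  side 9: 8 + 8 = 16
Every load is within 25 min, so 9 tape sides suffice.

Yes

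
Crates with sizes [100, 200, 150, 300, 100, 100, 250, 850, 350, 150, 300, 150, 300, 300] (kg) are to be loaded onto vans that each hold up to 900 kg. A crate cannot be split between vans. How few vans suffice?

5

Total = 850 + 350 + 300 + 300 + 300 + 300 + 250 + 200 + 150 + 150 + 150 + 100 + 100 + 100 = 3600 kg.
Lower bound: ⌈3600/900⌉ = 4 vans.
A packing using 5 vans:
  van 1: 850 = 850
  van 2: 350 + 300 + 250 = 900
  van 3: 300 + 300 + 300 = 900
  van 4: 200 + 150 + 150 + 150 + 100 + 100 = 850
  van 5: 100 = 100
No arrangement into 4 vans stays within capacity, so 5 is optimal.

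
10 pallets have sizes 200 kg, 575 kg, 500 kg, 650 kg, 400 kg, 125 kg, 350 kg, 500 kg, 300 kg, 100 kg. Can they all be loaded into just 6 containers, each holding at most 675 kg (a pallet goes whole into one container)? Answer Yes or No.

Yes

A valid assignment using 6 containers:
  container 1: 650 = 650
  container 2: 575 + 100 = 675
  container 3: 500 + 125 = 625
  container 4: 500 = 500
  container 5: 400 + 200 = 600
  container 6: 350 + 300 = 650
Every load is within 675 kg, so 6 containers suffice.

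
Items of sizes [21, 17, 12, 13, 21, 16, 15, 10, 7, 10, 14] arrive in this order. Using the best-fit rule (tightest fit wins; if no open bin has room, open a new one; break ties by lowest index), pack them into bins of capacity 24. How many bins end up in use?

8

  21 → bin 1 (new)  [load 21/24]
  17 → bin 2 (new)  [load 17/24]
  12 → bin 3 (new)  [load 12/24]
  13 → bin 4 (new)  [load 13/24]
  21 → bin 5 (new)  [load 21/24]
  16 → bin 6 (new)  [load 16/24]
  15 → bin 7 (new)  [load 15/24]
  10 → bin 4  [load 23/24]
  7 → bin 2  [load 24/24]
  10 → bin 3  [load 22/24]
  14 → bin 8 (new)  [load 14/24]
8 bins opened.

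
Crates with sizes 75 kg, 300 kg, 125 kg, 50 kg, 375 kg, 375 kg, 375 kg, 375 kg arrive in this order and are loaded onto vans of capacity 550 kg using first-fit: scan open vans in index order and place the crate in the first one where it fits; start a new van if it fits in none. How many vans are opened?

5

  75 → van 1 (new)  [load 75/550]
  300 → van 1  [load 375/550]
  125 → van 1  [load 500/550]
  50 → van 1  [load 550/550]
  375 → van 2 (new)  [load 375/550]
  375 → van 3 (new)  [load 375/550]
  375 → van 4 (new)  [load 375/550]
  375 → van 5 (new)  [load 375/550]
5 vans opened.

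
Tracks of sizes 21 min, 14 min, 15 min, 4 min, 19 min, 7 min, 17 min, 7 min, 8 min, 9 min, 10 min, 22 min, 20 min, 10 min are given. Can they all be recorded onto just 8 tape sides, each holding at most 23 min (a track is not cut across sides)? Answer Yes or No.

No

Total = 183 min; ⌈183/23⌉ = 8.
The bound of 8 does not rule out 8, but exhaustive search shows no assignment into 8 tape sides of capacity 23 min exists — the minimum is 9.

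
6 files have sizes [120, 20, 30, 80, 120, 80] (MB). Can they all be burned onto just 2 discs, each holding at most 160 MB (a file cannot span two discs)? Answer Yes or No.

Total = 450 MB; ⌈450/160⌉ = 3.
At least 3 discs are required, but only 2 are allowed.

No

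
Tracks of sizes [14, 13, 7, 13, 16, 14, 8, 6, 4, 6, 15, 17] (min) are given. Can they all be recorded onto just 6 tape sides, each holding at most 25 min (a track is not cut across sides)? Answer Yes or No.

No

Total = 133 min; ⌈133/25⌉ = 6.
7 tracks each exceed half the capacity and cannot share a side, forcing at least 7 tape sides.
At least 7 tape sides are required, but only 6 are allowed.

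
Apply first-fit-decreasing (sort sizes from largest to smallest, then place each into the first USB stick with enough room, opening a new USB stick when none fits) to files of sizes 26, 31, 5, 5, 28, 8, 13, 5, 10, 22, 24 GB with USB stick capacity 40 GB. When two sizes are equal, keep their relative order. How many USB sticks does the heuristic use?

Sorted descending: 31, 28, 26, 24, 22, 13, 10, 8, 5, 5, 5.
  31 → USB stick 1 (new)  [load 31/40]
  28 → USB stick 2 (new)  [load 28/40]
  26 → USB stick 3 (new)  [load 26/40]
  24 → USB stick 4 (new)  [load 24/40]
  22 → USB stick 5 (new)  [load 22/40]
  13 → USB stick 3  [load 39/40]
  10 → USB stick 2  [load 38/40]
  8 → USB stick 1  [load 39/40]
  5 → USB stick 4  [load 29/40]
  5 → USB stick 4  [load 34/40]
  5 → USB stick 4  [load 39/40]
5 USB sticks opened.

5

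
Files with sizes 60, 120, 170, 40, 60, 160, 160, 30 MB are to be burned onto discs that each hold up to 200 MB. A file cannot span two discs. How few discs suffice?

5

Total = 170 + 160 + 160 + 120 + 60 + 60 + 40 + 30 = 800 MB.
Lower bound: ⌈800/200⌉ = 4 discs.
A packing using 5 discs:
  disc 1: 170 + 30 = 200
  disc 2: 160 + 40 = 200
  disc 3: 160 = 160
  disc 4: 120 + 60 = 180
  disc 5: 60 = 60
No arrangement into 4 discs stays within capacity, so 5 is optimal.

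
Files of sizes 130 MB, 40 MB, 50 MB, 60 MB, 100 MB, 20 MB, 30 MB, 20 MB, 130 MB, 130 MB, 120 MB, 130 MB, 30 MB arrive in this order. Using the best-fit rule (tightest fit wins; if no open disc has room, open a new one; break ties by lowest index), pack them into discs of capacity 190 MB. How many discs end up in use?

7

  130 → disc 1 (new)  [load 130/190]
  40 → disc 1  [load 170/190]
  50 → disc 2 (new)  [load 50/190]
  60 → disc 2  [load 110/190]
  100 → disc 3 (new)  [load 100/190]
  20 → disc 1  [load 190/190]
  30 → disc 2  [load 140/190]
  20 → disc 2  [load 160/190]
  130 → disc 4 (new)  [load 130/190]
  130 → disc 5 (new)  [load 130/190]
  120 → disc 6 (new)  [load 120/190]
  130 → disc 7 (new)  [load 130/190]
  30 → disc 2  [load 190/190]
7 discs opened.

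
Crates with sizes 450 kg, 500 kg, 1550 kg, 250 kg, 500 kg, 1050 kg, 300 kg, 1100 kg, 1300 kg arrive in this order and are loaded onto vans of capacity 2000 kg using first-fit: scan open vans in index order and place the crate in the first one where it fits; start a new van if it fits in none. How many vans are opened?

5

  450 → van 1 (new)  [load 450/2000]
  500 → van 1  [load 950/2000]
  1550 → van 2 (new)  [load 1550/2000]
  250 → van 1  [load 1200/2000]
  500 → van 1  [load 1700/2000]
  1050 → van 3 (new)  [load 1050/2000]
  300 → van 1  [load 2000/2000]
  1100 → van 4 (new)  [load 1100/2000]
  1300 → van 5 (new)  [load 1300/2000]
5 vans opened.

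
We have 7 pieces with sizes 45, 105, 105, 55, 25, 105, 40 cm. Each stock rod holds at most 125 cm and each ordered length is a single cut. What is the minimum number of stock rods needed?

5

Total = 105 + 105 + 105 + 55 + 45 + 40 + 25 = 480 cm.
Lower bound: ⌈480/125⌉ = 4 stock rods.
A packing using 5 stock rods:
  stock rod 1: 105 = 105
  stock rod 2: 105 = 105
  stock rod 3: 105 = 105
  stock rod 4: 55 + 45 + 25 = 125
  stock rod 5: 40 = 40
No arrangement into 4 stock rods stays within capacity, so 5 is optimal.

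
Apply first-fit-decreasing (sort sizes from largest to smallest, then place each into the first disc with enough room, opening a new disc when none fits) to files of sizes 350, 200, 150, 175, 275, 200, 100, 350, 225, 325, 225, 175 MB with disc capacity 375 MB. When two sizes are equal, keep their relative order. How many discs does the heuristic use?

Sorted descending: 350, 350, 325, 275, 225, 225, 200, 200, 175, 175, 150, 100.
  350 → disc 1 (new)  [load 350/375]
  350 → disc 2 (new)  [load 350/375]
  325 → disc 3 (new)  [load 325/375]
  275 → disc 4 (new)  [load 275/375]
  225 → disc 5 (new)  [load 225/375]
  225 → disc 6 (new)  [load 225/375]
  200 → disc 7 (new)  [load 200/375]
  200 → disc 8 (new)  [load 200/375]
  175 → disc 7  [load 375/375]
  175 → disc 8  [load 375/375]
  150 → disc 5  [load 375/375]
  100 → disc 4  [load 375/375]
8 discs opened.

8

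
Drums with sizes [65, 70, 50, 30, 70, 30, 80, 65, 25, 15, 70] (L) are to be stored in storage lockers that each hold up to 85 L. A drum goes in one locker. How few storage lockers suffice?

8

Total = 80 + 70 + 70 + 70 + 65 + 65 + 50 + 30 + 30 + 25 + 15 = 570 L.
Lower bound: ⌈570/85⌉ = 7 storage lockers.
A packing using 8 storage lockers:
  locker 1: 80 = 80
  locker 2: 70 + 15 = 85
  locker 3: 70 = 70
  locker 4: 70 = 70
  locker 5: 65 = 65
  locker 6: 65 = 65
  locker 7: 50 + 30 = 80
  locker 8: 30 + 25 = 55
No arrangement into 7 storage lockers stays within capacity, so 8 is optimal.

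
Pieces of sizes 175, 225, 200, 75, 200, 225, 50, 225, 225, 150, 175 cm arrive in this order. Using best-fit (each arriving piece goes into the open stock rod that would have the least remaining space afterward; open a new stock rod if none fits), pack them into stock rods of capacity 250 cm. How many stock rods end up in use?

9

  175 → stock rod 1 (new)  [load 175/250]
  225 → stock rod 2 (new)  [load 225/250]
  200 → stock rod 3 (new)  [load 200/250]
  75 → stock rod 1  [load 250/250]
  200 → stock rod 4 (new)  [load 200/250]
  225 → stock rod 5 (new)  [load 225/250]
  50 → stock rod 3  [load 250/250]
  225 → stock rod 6 (new)  [load 225/250]
  225 → stock rod 7 (new)  [load 225/250]
  150 → stock rod 8 (new)  [load 150/250]
  175 → stock rod 9 (new)  [load 175/250]
9 stock rods opened.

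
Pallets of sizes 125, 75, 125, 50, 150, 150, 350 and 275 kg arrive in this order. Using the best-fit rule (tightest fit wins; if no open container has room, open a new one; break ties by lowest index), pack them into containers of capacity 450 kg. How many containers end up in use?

  125 → container 1 (new)  [load 125/450]
  75 → container 1  [load 200/450]
  125 → container 1  [load 325/450]
  50 → container 1  [load 375/450]
  150 → container 2 (new)  [load 150/450]
  150 → container 2  [load 300/450]
  350 → container 3 (new)  [load 350/450]
  275 → container 4 (new)  [load 275/450]
4 containers opened.

4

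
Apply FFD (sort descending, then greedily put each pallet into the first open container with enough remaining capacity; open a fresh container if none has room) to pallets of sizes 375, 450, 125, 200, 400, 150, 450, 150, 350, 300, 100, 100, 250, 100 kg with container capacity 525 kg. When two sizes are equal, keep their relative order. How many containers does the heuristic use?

8

Sorted descending: 450, 450, 400, 375, 350, 300, 250, 200, 150, 150, 125, 100, 100, 100.
  450 → container 1 (new)  [load 450/525]
  450 → container 2 (new)  [load 450/525]
  400 → container 3 (new)  [load 400/525]
  375 → container 4 (new)  [load 375/525]
  350 → container 5 (new)  [load 350/525]
  300 → container 6 (new)  [load 300/525]
  250 → container 7 (new)  [load 250/525]
  200 → container 6  [load 500/525]
  150 → container 4  [load 525/525]
  150 → container 5  [load 500/525]
  125 → container 3  [load 525/525]
  100 → container 7  [load 350/525]
  100 → container 7  [load 450/525]
  100 → container 8 (new)  [load 100/525]
8 containers opened.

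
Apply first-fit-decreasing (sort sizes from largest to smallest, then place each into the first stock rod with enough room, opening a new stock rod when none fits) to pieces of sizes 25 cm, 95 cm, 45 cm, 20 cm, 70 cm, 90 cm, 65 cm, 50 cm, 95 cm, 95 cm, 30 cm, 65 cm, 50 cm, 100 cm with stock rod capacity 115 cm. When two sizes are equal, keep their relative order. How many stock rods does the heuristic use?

9

Sorted descending: 100, 95, 95, 95, 90, 70, 65, 65, 50, 50, 45, 30, 25, 20.
  100 → stock rod 1 (new)  [load 100/115]
  95 → stock rod 2 (new)  [load 95/115]
  95 → stock rod 3 (new)  [load 95/115]
  95 → stock rod 4 (new)  [load 95/115]
  90 → stock rod 5 (new)  [load 90/115]
  70 → stock rod 6 (new)  [load 70/115]
  65 → stock rod 7 (new)  [load 65/115]
  65 → stock rod 8 (new)  [load 65/115]
  50 → stock rod 7  [load 115/115]
  50 → stock rod 8  [load 115/115]
  45 → stock rod 6  [load 115/115]
  30 → stock rod 9 (new)  [load 30/115]
  25 → stock rod 5  [load 115/115]
  20 → stock rod 2  [load 115/115]
9 stock rods opened.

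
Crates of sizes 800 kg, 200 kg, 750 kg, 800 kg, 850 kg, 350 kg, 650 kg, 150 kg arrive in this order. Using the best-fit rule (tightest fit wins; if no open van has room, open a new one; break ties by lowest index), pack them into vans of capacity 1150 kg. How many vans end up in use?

5

  800 → van 1 (new)  [load 800/1150]
  200 → van 1  [load 1000/1150]
  750 → van 2 (new)  [load 750/1150]
  800 → van 3 (new)  [load 800/1150]
  850 → van 4 (new)  [load 850/1150]
  350 → van 3  [load 1150/1150]
  650 → van 5 (new)  [load 650/1150]
  150 → van 1  [load 1150/1150]
5 vans opened.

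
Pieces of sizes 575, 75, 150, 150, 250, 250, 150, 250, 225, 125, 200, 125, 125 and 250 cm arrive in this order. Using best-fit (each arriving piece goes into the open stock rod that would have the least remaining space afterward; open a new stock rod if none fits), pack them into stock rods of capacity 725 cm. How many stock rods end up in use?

5

  575 → stock rod 1 (new)  [load 575/725]
  75 → stock rod 1  [load 650/725]
  150 → stock rod 2 (new)  [load 150/725]
  150 → stock rod 2  [load 300/725]
  250 → stock rod 2  [load 550/725]
  250 → stock rod 3 (new)  [load 250/725]
  150 → stock rod 2  [load 700/725]
  250 → stock rod 3  [load 500/725]
  225 → stock rod 3  [load 725/725]
  125 → stock rod 4 (new)  [load 125/725]
  200 → stock rod 4  [load 325/725]
  125 → stock rod 4  [load 450/725]
  125 → stock rod 4  [load 575/725]
  250 → stock rod 5 (new)  [load 250/725]
5 stock rods opened.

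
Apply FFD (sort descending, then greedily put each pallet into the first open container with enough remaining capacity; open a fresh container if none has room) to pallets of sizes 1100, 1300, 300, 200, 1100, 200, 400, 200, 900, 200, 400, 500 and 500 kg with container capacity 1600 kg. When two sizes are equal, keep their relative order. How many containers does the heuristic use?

Sorted descending: 1300, 1100, 1100, 900, 500, 500, 400, 400, 300, 200, 200, 200, 200.
  1300 → container 1 (new)  [load 1300/1600]
  1100 → container 2 (new)  [load 1100/1600]
  1100 → container 3 (new)  [load 1100/1600]
  900 → container 4 (new)  [load 900/1600]
  500 → container 2  [load 1600/1600]
  500 → container 3  [load 1600/1600]
  400 → container 4  [load 1300/1600]
  400 → container 5 (new)  [load 400/1600]
  300 → container 1  [load 1600/1600]
  200 → container 4  [load 1500/1600]
  200 → container 5  [load 600/1600]
  200 → container 5  [load 800/1600]
  200 → container 5  [load 1000/1600]
5 containers opened.

5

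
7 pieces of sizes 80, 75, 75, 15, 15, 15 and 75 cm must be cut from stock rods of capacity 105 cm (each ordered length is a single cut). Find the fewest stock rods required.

4

Total = 80 + 75 + 75 + 75 + 15 + 15 + 15 = 350 cm.
Lower bound: ⌈350/105⌉ = 4 stock rods.
A packing using 4 stock rods:
  stock rod 1: 80 + 15 = 95
  stock rod 2: 75 + 15 + 15 = 105
  stock rod 3: 75 = 75
  stock rod 4: 75 = 75
This matches the lower bound, so 4 is optimal.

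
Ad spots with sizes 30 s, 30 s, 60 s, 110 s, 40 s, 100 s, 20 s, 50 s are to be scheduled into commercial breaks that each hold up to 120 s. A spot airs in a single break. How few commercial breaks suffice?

4

Total = 110 + 100 + 60 + 50 + 40 + 30 + 30 + 20 = 440 s.
Lower bound: ⌈440/120⌉ = 4 commercial breaks.
A packing using 4 commercial breaks:
  break 1: 110 = 110
  break 2: 100 + 20 = 120
  break 3: 60 + 50 = 110
  break 4: 40 + 30 + 30 = 100
This matches the lower bound, so 4 is optimal.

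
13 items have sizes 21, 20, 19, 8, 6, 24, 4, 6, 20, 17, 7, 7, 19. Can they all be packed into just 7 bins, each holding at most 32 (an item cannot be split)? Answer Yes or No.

Yes

A valid assignment using 7 bins:
  bin 1: 24 + 8 = 32
  bin 2: 21 + 7 + 4 = 32
  bin 3: 20 + 7 = 27
  bin 4: 20 + 6 + 6 = 32
  bin 5: 19 = 19
  bin 6: 19 = 19
  bin 7: 17 = 17
Every load is within 32, so 7 bins suffice.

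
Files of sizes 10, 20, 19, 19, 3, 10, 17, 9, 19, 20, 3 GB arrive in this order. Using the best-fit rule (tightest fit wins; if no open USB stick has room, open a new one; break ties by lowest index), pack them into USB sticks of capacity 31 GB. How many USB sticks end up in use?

  10 → USB stick 1 (new)  [load 10/31]
  20 → USB stick 1  [load 30/31]
  19 → USB stick 2 (new)  [load 19/31]
  19 → USB stick 3 (new)  [load 19/31]
  3 → USB stick 2  [load 22/31]
  10 → USB stick 3  [load 29/31]
  17 → USB stick 4 (new)  [load 17/31]
  9 → USB stick 2  [load 31/31]
  19 → USB stick 5 (new)  [load 19/31]
  20 → USB stick 6 (new)  [load 20/31]
  3 → USB stick 6  [load 23/31]
6 USB sticks opened.

6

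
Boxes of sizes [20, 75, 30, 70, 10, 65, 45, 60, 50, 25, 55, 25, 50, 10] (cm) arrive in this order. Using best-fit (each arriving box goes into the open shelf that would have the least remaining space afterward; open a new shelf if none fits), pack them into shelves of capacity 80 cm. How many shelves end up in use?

  20 → shelf 1 (new)  [load 20/80]
  75 → shelf 2 (new)  [load 75/80]
  30 → shelf 1  [load 50/80]
  70 → shelf 3 (new)  [load 70/80]
  10 → shelf 3  [load 80/80]
  65 → shelf 4 (new)  [load 65/80]
  45 → shelf 5 (new)  [load 45/80]
  60 → shelf 6 (new)  [load 60/80]
  50 → shelf 7 (new)  [load 50/80]
  25 → shelf 1  [load 75/80]
  55 → shelf 8 (new)  [load 55/80]
  25 → shelf 8  [load 80/80]
  50 → shelf 9 (new)  [load 50/80]
  10 → shelf 4  [load 75/80]
9 shelves opened.

9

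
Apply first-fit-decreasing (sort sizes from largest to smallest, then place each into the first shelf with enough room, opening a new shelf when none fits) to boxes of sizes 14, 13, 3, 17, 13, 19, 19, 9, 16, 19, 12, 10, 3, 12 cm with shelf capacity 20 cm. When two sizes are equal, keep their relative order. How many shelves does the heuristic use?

Sorted descending: 19, 19, 19, 17, 16, 14, 13, 13, 12, 12, 10, 9, 3, 3.
  19 → shelf 1 (new)  [load 19/20]
  19 → shelf 2 (new)  [load 19/20]
  19 → shelf 3 (new)  [load 19/20]
  17 → shelf 4 (new)  [load 17/20]
  16 → shelf 5 (new)  [load 16/20]
  14 → shelf 6 (new)  [load 14/20]
  13 → shelf 7 (new)  [load 13/20]
  13 → shelf 8 (new)  [load 13/20]
  12 → shelf 9 (new)  [load 12/20]
  12 → shelf 10 (new)  [load 12/20]
  10 → shelf 11 (new)  [load 10/20]
  9 → shelf 11  [load 19/20]
  3 → shelf 4  [load 20/20]
  3 → shelf 5  [load 19/20]
11 shelves opened.

11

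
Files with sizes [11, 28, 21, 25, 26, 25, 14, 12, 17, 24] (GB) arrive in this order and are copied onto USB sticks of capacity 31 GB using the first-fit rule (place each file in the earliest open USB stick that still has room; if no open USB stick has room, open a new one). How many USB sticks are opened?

8

  11 → USB stick 1 (new)  [load 11/31]
  28 → USB stick 2 (new)  [load 28/31]
  21 → USB stick 3 (new)  [load 21/31]
  25 → USB stick 4 (new)  [load 25/31]
  26 → USB stick 5 (new)  [load 26/31]
  25 → USB stick 6 (new)  [load 25/31]
  14 → USB stick 1  [load 25/31]
  12 → USB stick 7 (new)  [load 12/31]
  17 → USB stick 7  [load 29/31]
  24 → USB stick 8 (new)  [load 24/31]
8 USB sticks opened.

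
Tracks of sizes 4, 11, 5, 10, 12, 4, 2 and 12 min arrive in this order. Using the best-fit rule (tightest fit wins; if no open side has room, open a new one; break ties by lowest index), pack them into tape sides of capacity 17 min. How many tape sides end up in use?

  4 → side 1 (new)  [load 4/17]
  11 → side 1  [load 15/17]
  5 → side 2 (new)  [load 5/17]
  10 → side 2  [load 15/17]
  12 → side 3 (new)  [load 12/17]
  4 → side 3  [load 16/17]
  2 → side 1  [load 17/17]
  12 → side 4 (new)  [load 12/17]
4 tape sides opened.

4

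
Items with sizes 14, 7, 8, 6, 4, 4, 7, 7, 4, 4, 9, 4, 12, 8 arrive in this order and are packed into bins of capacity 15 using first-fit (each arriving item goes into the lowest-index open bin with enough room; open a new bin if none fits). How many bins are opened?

  14 → bin 1 (new)  [load 14/15]
  7 → bin 2 (new)  [load 7/15]
  8 → bin 2  [load 15/15]
  6 → bin 3 (new)  [load 6/15]
  4 → bin 3  [load 10/15]
  4 → bin 3  [load 14/15]
  7 → bin 4 (new)  [load 7/15]
  7 → bin 4  [load 14/15]
  4 → bin 5 (new)  [load 4/15]
  4 → bin 5  [load 8/15]
  9 → bin 6 (new)  [load 9/15]
  4 → bin 5  [load 12/15]
  12 → bin 7 (new)  [load 12/15]
  8 → bin 8 (new)  [load 8/15]
8 bins opened.

8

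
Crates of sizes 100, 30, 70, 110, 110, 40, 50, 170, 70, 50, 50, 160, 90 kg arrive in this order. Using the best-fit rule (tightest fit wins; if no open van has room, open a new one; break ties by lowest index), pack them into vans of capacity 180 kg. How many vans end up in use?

  100 → van 1 (new)  [load 100/180]
  30 → van 1  [load 130/180]
  70 → van 2 (new)  [load 70/180]
  110 → van 2  [load 180/180]
  110 → van 3 (new)  [load 110/180]
  40 → van 1  [load 170/180]
  50 → van 3  [load 160/180]
  170 → van 4 (new)  [load 170/180]
  70 → van 5 (new)  [load 70/180]
  50 → van 5  [load 120/180]
  50 → van 5  [load 170/180]
  160 → van 6 (new)  [load 160/180]
  90 → van 7 (new)  [load 90/180]
7 vans opened.

7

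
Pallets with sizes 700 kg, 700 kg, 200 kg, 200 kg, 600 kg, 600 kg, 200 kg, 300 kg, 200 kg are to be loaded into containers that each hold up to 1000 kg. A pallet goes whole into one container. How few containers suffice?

Total = 700 + 700 + 600 + 600 + 300 + 200 + 200 + 200 + 200 = 3700 kg.
Lower bound: ⌈3700/1000⌉ = 4 containers.
A packing using 4 containers:
  container 1: 700 + 300 = 1000
  container 2: 700 + 200 = 900
  container 3: 600 + 200 + 200 = 1000
  container 4: 600 + 200 = 800
This matches the lower bound, so 4 is optimal.

4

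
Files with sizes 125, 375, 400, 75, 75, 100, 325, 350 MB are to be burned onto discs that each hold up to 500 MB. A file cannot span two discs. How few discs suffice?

Total = 400 + 375 + 350 + 325 + 125 + 100 + 75 + 75 = 1825 MB.
Lower bound: ⌈1825/500⌉ = 4 discs.
A packing using 4 discs:
  disc 1: 400 + 100 = 500
  disc 2: 375 + 125 = 500
  disc 3: 350 + 75 + 75 = 500
  disc 4: 325 = 325
This matches the lower bound, so 4 is optimal.

4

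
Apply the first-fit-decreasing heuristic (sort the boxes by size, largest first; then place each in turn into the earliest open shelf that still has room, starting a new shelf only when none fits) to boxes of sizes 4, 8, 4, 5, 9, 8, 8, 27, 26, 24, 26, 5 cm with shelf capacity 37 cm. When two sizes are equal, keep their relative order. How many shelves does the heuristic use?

Sorted descending: 27, 26, 26, 24, 9, 8, 8, 8, 5, 5, 4, 4.
  27 → shelf 1 (new)  [load 27/37]
  26 → shelf 2 (new)  [load 26/37]
  26 → shelf 3 (new)  [load 26/37]
  24 → shelf 4 (new)  [load 24/37]
  9 → shelf 1  [load 36/37]
  8 → shelf 2  [load 34/37]
  8 → shelf 3  [load 34/37]
  8 → shelf 4  [load 32/37]
  5 → shelf 4  [load 37/37]
  5 → shelf 5 (new)  [load 5/37]
  4 → shelf 5  [load 9/37]
  4 → shelf 5  [load 13/37]
5 shelves opened.

5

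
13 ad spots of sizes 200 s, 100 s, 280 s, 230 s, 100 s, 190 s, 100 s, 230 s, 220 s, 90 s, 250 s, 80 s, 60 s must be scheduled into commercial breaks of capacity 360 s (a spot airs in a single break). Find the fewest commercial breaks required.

Total = 280 + 250 + 230 + 230 + 220 + 200 + 190 + 100 + 100 + 100 + 90 + 80 + 60 = 2130 s.
Lower bound: ⌈2130/360⌉ = 6 commercial breaks.
Also, 7 ad spots each exceed 180 s, and no two of those can share a break, so at least 7 commercial breaks are needed.
A packing using 7 commercial breaks:
  break 1: 280 + 80 = 360
  break 2: 250 + 100 = 350
  break 3: 230 + 100 = 330
  break 4: 230 + 100 = 330
  break 5: 220 + 90 = 310
  break 6: 200 + 60 = 260
  break 7: 190 = 190
This matches the lower bound, so 7 is optimal.

7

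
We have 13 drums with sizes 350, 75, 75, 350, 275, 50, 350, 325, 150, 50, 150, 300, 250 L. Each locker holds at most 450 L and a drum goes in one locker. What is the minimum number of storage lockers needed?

Total = 350 + 350 + 350 + 325 + 300 + 275 + 250 + 150 + 150 + 75 + 75 + 50 + 50 = 2750 L.
Lower bound: ⌈2750/450⌉ = 7 storage lockers.
A packing using 7 storage lockers:
  locker 1: 350 + 75 = 425
  locker 2: 350 + 75 = 425
  locker 3: 350 + 50 + 50 = 450
  locker 4: 325 = 325
  locker 5: 300 + 150 = 450
  locker 6: 275 + 150 = 425
  locker 7: 250 = 250
This matches the lower bound, so 7 is optimal.

7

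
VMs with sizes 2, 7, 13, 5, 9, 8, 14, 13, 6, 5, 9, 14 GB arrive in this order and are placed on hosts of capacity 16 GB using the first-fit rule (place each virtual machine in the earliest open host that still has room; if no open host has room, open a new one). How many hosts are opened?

  2 → host 1 (new)  [load 2/16]
  7 → host 1  [load 9/16]
  13 → host 2 (new)  [load 13/16]
  5 → host 1  [load 14/16]
  9 → host 3 (new)  [load 9/16]
  8 → host 4 (new)  [load 8/16]
  14 → host 5 (new)  [load 14/16]
  13 → host 6 (new)  [load 13/16]
  6 → host 3  [load 15/16]
  5 → host 4  [load 13/16]
  9 → host 7 (new)  [load 9/16]
  14 → host 8 (new)  [load 14/16]
8 hosts opened.

8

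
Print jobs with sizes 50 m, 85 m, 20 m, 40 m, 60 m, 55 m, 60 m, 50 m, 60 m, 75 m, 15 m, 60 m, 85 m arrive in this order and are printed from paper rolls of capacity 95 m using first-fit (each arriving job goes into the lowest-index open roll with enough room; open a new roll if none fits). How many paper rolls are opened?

10

  50 → roll 1 (new)  [load 50/95]
  85 → roll 2 (new)  [load 85/95]
  20 → roll 1  [load 70/95]
  40 → roll 3 (new)  [load 40/95]
  60 → roll 4 (new)  [load 60/95]
  55 → roll 3  [load 95/95]
  60 → roll 5 (new)  [load 60/95]
  50 → roll 6 (new)  [load 50/95]
  60 → roll 7 (new)  [load 60/95]
  75 → roll 8 (new)  [load 75/95]
  15 → roll 1  [load 85/95]
  60 → roll 9 (new)  [load 60/95]
  85 → roll 10 (new)  [load 85/95]
10 paper rolls opened.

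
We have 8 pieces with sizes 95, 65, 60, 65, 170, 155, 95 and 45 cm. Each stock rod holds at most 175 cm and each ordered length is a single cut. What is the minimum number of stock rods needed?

5

Total = 170 + 155 + 95 + 95 + 65 + 65 + 60 + 45 = 750 cm.
Lower bound: ⌈750/175⌉ = 5 stock rods.
A packing using 5 stock rods:
  stock rod 1: 170 = 170
  stock rod 2: 155 = 155
  stock rod 3: 95 + 65 = 160
  stock rod 4: 95 + 65 = 160
  stock rod 5: 60 + 45 = 105
This matches the lower bound, so 5 is optimal.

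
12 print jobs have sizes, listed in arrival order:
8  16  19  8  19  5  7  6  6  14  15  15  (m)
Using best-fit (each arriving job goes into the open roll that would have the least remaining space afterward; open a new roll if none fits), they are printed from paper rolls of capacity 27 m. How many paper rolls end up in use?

7

  8 → roll 1 (new)  [load 8/27]
  16 → roll 1  [load 24/27]
  19 → roll 2 (new)  [load 19/27]
  8 → roll 2  [load 27/27]
  19 → roll 3 (new)  [load 19/27]
  5 → roll 3  [load 24/27]
  7 → roll 4 (new)  [load 7/27]
  6 → roll 4  [load 13/27]
  6 → roll 4  [load 19/27]
  14 → roll 5 (new)  [load 14/27]
  15 → roll 6 (new)  [load 15/27]
  15 → roll 7 (new)  [load 15/27]
7 paper rolls opened.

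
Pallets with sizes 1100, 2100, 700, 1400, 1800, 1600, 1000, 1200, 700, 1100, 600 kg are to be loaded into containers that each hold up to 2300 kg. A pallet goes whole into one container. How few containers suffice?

Total = 2100 + 1800 + 1600 + 1400 + 1200 + 1100 + 1100 + 1000 + 700 + 700 + 600 = 13300 kg.
Lower bound: ⌈13300/2300⌉ = 6 containers.
A packing using 7 containers:
  container 1: 2100 = 2100
  container 2: 1800 = 1800
  container 3: 1600 + 700 = 2300
  container 4: 1400 + 700 = 2100
  container 5: 1200 + 1100 = 2300
  container 6: 1100 + 1000 = 2100
  container 7: 600 = 600
No arrangement into 6 containers stays within capacity, so 7 is optimal.

7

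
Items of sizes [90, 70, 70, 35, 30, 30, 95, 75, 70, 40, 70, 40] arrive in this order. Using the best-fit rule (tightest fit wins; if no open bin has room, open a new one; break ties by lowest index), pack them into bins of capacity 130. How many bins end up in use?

  90 → bin 1 (new)  [load 90/130]
  70 → bin 2 (new)  [load 70/130]
  70 → bin 3 (new)  [load 70/130]
  35 → bin 1  [load 125/130]
  30 → bin 2  [load 100/130]
  30 → bin 2  [load 130/130]
  95 → bin 4 (new)  [load 95/130]
  75 → bin 5 (new)  [load 75/130]
  70 → bin 6 (new)  [load 70/130]
  40 → bin 5  [load 115/130]
  70 → bin 7 (new)  [load 70/130]
  40 → bin 3  [load 110/130]
7 bins opened.

7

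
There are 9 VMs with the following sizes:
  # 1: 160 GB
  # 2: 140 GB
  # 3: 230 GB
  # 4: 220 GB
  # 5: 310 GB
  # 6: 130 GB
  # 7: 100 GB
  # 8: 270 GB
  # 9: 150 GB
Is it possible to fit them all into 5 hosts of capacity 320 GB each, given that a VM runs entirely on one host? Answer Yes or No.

No

Total = 1710 GB; ⌈1710/320⌉ = 6.
At least 6 hosts are required, but only 5 are allowed.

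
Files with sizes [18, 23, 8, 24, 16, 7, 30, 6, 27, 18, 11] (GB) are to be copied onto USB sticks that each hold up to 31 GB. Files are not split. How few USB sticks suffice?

Total = 30 + 27 + 24 + 23 + 18 + 18 + 16 + 11 + 8 + 7 + 6 = 188 GB.
Lower bound: ⌈188/31⌉ = 7 USB sticks.
A packing using 7 USB sticks:
  USB stick 1: 30 = 30
  USB stick 2: 27 = 27
  USB stick 3: 24 + 7 = 31
  USB stick 4: 23 + 8 = 31
  USB stick 5: 18 + 11 = 29
  USB stick 6: 18 + 6 = 24
  USB stick 7: 16 = 16
This matches the lower bound, so 7 is optimal.

7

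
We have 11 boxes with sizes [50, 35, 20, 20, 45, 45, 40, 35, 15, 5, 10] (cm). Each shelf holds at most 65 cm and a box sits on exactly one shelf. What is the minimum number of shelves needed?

Total = 50 + 45 + 45 + 40 + 35 + 35 + 20 + 20 + 15 + 10 + 5 = 320 cm.
Lower bound: ⌈320/65⌉ = 5 shelves.
Also, 6 boxes each exceed 65/2 cm, and no two of those can share a shelf, so at least 6 shelves are needed.
A packing using 6 shelves:
  shelf 1: 50 + 15 = 65
  shelf 2: 45 + 20 = 65
  shelf 3: 45 + 20 = 65
  shelf 4: 40 + 10 + 5 = 55
  shelf 5: 35 = 35
  shelf 6: 35 = 35
This matches the lower bound, so 6 is optimal.

6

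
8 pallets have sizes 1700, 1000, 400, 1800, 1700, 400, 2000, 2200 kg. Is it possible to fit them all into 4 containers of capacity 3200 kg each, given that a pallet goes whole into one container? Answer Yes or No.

Total = 11200 kg; ⌈11200/3200⌉ = 4.
5 pallets each exceed half the capacity and cannot share a container, forcing at least 5 containers.
At least 5 containers are required, but only 4 are allowed.

No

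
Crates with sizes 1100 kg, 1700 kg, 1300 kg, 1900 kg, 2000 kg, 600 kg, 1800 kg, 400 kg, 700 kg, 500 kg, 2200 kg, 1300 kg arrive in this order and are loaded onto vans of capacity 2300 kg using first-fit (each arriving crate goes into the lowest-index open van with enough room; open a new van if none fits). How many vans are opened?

  1100 → van 1 (new)  [load 1100/2300]
  1700 → van 2 (new)  [load 1700/2300]
  1300 → van 3 (new)  [load 1300/2300]
  1900 → van 4 (new)  [load 1900/2300]
  2000 → van 5 (new)  [load 2000/2300]
  600 → van 1  [load 1700/2300]
  1800 → van 6 (new)  [load 1800/2300]
  400 → van 1  [load 2100/2300]
  700 → van 3  [load 2000/2300]
  500 → van 2  [load 2200/2300]
  2200 → van 7 (new)  [load 2200/2300]
  1300 → van 8 (new)  [load 1300/2300]
8 vans opened.

8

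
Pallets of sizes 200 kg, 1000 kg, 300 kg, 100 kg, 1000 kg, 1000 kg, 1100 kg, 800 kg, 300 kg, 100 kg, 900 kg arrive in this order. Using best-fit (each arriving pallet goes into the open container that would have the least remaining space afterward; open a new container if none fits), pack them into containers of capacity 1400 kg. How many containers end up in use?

6

  200 → container 1 (new)  [load 200/1400]
  1000 → container 1  [load 1200/1400]
  300 → container 2 (new)  [load 300/1400]
  100 → container 1  [load 1300/1400]
  1000 → container 2  [load 1300/1400]
  1000 → container 3 (new)  [load 1000/1400]
  1100 → container 4 (new)  [load 1100/1400]
  800 → container 5 (new)  [load 800/1400]
  300 → container 4  [load 1400/1400]
  100 → container 1  [load 1400/1400]
  900 → container 6 (new)  [load 900/1400]
6 containers opened.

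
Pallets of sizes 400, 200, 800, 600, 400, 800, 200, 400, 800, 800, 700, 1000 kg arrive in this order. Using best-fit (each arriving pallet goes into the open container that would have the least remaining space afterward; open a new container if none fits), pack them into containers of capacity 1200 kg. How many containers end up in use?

7

  400 → container 1 (new)  [load 400/1200]
  200 → container 1  [load 600/1200]
  800 → container 2 (new)  [load 800/1200]
  600 → container 1  [load 1200/1200]
  400 → container 2  [load 1200/1200]
  800 → container 3 (new)  [load 800/1200]
  200 → container 3  [load 1000/1200]
  400 → container 4 (new)  [load 400/1200]
  800 → container 4  [load 1200/1200]
  800 → container 5 (new)  [load 800/1200]
  700 → container 6 (new)  [load 700/1200]
  1000 → container 7 (new)  [load 1000/1200]
7 containers opened.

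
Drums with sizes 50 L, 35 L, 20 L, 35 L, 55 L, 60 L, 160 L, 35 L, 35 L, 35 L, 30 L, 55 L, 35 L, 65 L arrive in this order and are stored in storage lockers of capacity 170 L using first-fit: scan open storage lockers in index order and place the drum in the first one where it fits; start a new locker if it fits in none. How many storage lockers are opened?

5

  50 → locker 1 (new)  [load 50/170]
  35 → locker 1  [load 85/170]
  20 → locker 1  [load 105/170]
  35 → locker 1  [load 140/170]
  55 → locker 2 (new)  [load 55/170]
  60 → locker 2  [load 115/170]
  160 → locker 3 (new)  [load 160/170]
  35 → locker 2  [load 150/170]
  35 → locker 4 (new)  [load 35/170]
  35 → locker 4  [load 70/170]
  30 → locker 1  [load 170/170]
  55 → locker 4  [load 125/170]
  35 → locker 4  [load 160/170]
  65 → locker 5 (new)  [load 65/170]
5 storage lockers opened.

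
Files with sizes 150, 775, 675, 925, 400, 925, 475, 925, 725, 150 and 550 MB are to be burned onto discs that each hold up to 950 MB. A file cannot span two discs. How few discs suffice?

Total = 925 + 925 + 925 + 775 + 725 + 675 + 550 + 475 + 400 + 150 + 150 = 6675 MB.
Lower bound: ⌈6675/950⌉ = 8 discs.
A packing using 8 discs:
  disc 1: 925 = 925
  disc 2: 925 = 925
  disc 3: 925 = 925
  disc 4: 775 + 150 = 925
  disc 5: 725 + 150 = 875
  disc 6: 675 = 675
  disc 7: 550 + 400 = 950
  disc 8: 475 = 475
This matches the lower bound, so 8 is optimal.

8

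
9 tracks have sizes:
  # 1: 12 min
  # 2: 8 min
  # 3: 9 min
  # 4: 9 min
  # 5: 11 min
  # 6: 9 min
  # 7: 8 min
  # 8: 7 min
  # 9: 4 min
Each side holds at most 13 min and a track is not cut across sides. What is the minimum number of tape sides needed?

8

Total = 12 + 11 + 9 + 9 + 9 + 8 + 8 + 7 + 4 = 77 min.
Lower bound: ⌈77/13⌉ = 6 tape sides.
Also, 8 tracks each exceed 13/2 min, and no two of those can share a side, so at least 8 tape sides are needed.
A packing using 8 tape sides:
  side 1: 12 = 12
  side 2: 11 = 11
  side 3: 9 + 4 = 13
  side 4: 9 = 9
  side 5: 9 = 9
  side 6: 8 = 8
  side 7: 8 = 8
  side 8: 7 = 7
This matches the lower bound, so 8 is optimal.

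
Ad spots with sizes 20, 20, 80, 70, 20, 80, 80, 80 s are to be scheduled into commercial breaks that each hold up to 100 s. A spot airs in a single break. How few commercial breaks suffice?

Total = 80 + 80 + 80 + 80 + 70 + 20 + 20 + 20 = 450 s.
Lower bound: ⌈450/100⌉ = 5 commercial breaks.
A packing using 5 commercial breaks:
  break 1: 80 + 20 = 100
  break 2: 80 + 20 = 100
  break 3: 80 + 20 = 100
  break 4: 80 = 80
  break 5: 70 = 70
This matches the lower bound, so 5 is optimal.

5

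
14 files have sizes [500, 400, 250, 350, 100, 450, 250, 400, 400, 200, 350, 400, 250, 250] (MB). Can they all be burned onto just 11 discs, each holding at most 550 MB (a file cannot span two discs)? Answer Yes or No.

Yes

A valid assignment using 10 discs:
  disc 1: 500 = 500
  disc 2: 450 + 100 = 550
  disc 3: 400 = 400
  disc 4: 400 = 400
  disc 5: 400 = 400
  disc 6: 400 = 400
  disc 7: 350 + 200 = 550
  disc 8: 350 = 350
  disc 9: 250 + 250 = 500
  disc 10: 250 + 250 = 500
That uses only 10 ≤ 11, so 11 discs are enough.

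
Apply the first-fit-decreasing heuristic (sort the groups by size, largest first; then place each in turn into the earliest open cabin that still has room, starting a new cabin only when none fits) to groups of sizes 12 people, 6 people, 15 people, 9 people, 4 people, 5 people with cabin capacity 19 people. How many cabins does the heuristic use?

Sorted descending: 15, 12, 9, 6, 5, 4.
  15 → cabin 1 (new)  [load 15/19]
  12 → cabin 2 (new)  [load 12/19]
  9 → cabin 3 (new)  [load 9/19]
  6 → cabin 2  [load 18/19]
  5 → cabin 3  [load 14/19]
  4 → cabin 1  [load 19/19]
3 cabins opened.

3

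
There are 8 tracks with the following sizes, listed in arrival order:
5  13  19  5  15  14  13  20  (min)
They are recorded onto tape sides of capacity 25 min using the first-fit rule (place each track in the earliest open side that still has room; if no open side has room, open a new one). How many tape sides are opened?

6

  5 → side 1 (new)  [load 5/25]
  13 → side 1  [load 18/25]
  19 → side 2 (new)  [load 19/25]
  5 → side 1  [load 23/25]
  15 → side 3 (new)  [load 15/25]
  14 → side 4 (new)  [load 14/25]
  13 → side 5 (new)  [load 13/25]
  20 → side 6 (new)  [load 20/25]
6 tape sides opened.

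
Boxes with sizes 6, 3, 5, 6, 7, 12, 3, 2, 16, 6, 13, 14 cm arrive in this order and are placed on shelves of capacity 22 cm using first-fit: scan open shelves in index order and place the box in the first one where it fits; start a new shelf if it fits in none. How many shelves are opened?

  6 → shelf 1 (new)  [load 6/22]
  3 → shelf 1  [load 9/22]
  5 → shelf 1  [load 14/22]
  6 → shelf 1  [load 20/22]
  7 → shelf 2 (new)  [load 7/22]
  12 → shelf 2  [load 19/22]
  3 → shelf 2  [load 22/22]
  2 → shelf 1  [load 22/22]
  16 → shelf 3 (new)  [load 16/22]
  6 → shelf 3  [load 22/22]
  13 → shelf 4 (new)  [load 13/22]
  14 → shelf 5 (new)  [load 14/22]
5 shelves opened.

5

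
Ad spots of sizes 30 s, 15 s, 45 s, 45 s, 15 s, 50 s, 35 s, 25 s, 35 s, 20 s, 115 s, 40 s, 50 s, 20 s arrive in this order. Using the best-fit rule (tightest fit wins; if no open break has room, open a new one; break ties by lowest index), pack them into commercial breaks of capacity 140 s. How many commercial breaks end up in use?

  30 → break 1 (new)  [load 30/140]
  15 → break 1  [load 45/140]
  45 → break 1  [load 90/140]
  45 → break 1  [load 135/140]
  15 → break 2 (new)  [load 15/140]
  50 → break 2  [load 65/140]
  35 → break 2  [load 100/140]
  25 → break 2  [load 125/140]
  35 → break 3 (new)  [load 35/140]
  20 → break 3  [load 55/140]
  115 → break 4 (new)  [load 115/140]
  40 → break 3  [load 95/140]
  50 → break 5 (new)  [load 50/140]
  20 → break 4  [load 135/140]
5 commercial breaks opened.

5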